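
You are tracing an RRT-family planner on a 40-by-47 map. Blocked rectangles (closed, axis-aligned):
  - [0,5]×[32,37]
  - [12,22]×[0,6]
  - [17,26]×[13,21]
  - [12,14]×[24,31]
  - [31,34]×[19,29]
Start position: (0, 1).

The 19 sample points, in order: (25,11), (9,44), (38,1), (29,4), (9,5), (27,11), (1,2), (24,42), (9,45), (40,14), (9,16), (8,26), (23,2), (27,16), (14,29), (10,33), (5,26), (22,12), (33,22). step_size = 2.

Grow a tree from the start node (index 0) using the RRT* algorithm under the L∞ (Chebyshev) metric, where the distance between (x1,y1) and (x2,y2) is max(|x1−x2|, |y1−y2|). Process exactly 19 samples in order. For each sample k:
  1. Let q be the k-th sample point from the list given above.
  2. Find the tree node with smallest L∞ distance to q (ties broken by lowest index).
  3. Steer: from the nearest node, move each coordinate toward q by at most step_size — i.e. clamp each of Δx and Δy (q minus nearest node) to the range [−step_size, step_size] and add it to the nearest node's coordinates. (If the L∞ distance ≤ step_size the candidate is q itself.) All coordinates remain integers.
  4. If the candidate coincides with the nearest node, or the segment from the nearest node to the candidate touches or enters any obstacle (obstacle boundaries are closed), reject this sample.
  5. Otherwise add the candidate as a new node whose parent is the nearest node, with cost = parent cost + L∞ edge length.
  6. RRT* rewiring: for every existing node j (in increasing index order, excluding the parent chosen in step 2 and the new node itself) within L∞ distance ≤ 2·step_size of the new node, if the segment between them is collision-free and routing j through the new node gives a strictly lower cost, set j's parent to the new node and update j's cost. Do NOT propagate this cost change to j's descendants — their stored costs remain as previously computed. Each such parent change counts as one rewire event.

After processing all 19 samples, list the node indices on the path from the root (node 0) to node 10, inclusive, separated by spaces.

Path: 0 1 2 3 4 5 6 8 10

1. q=(25,11) nearest=0 d=25 new=(2,3) → add node 1 parent=0 cost=2
2. q=(9,44) nearest=1 d=41 new=(4,5) → add node 2 parent=1 cost=4
3. q=(38,1) nearest=2 d=34 new=(6,3) → add node 3 parent=2 cost=6
4. q=(29,4) nearest=3 d=23 new=(8,4) → add node 4 parent=3 cost=8
5. q=(9,5) nearest=4 d=1 new=(9,5) → add node 5 parent=4 cost=9
6. q=(27,11) nearest=5 d=18 new=(11,7) → add node 6 parent=5 cost=11
7. q=(1,2) nearest=0 d=1 new=(1,2) → add node 7 parent=0 cost=1
8. q=(24,42) nearest=6 d=35 new=(13,9) → add node 8 parent=6 cost=13
9. q=(9,45) nearest=8 d=36 new=(11,11) → add node 9 parent=8 cost=15
10. q=(40,14) nearest=8 d=27 new=(15,11) → add node 10 parent=8 cost=15
11. q=(9,16) nearest=9 d=5 new=(9,13) → add node 11 parent=9 cost=17
12. q=(8,26) nearest=11 d=13 new=(8,15) → add node 12 parent=11 cost=19
13. q=(23,2) nearest=10 d=9 new=(17,9) → add node 13 parent=10 cost=17
14. q=(27,16) nearest=13 d=10 new=(19,11) → add node 14 parent=13 cost=19
15. q=(14,29) nearest=12 d=14 new=(10,17) → add node 15 parent=12 cost=21
16. q=(10,33) nearest=15 d=16 new=(10,19) → add node 16 parent=15 cost=23
17. q=(5,26) nearest=16 d=7 new=(8,21) → add node 17 parent=16 cost=25
18. q=(22,12) nearest=14 d=3 new=(21,12) → add node 18 parent=14 cost=21
19. q=(33,22) nearest=18 d=12 new=(23,14) → blocked by [17,26]×[13,21], reject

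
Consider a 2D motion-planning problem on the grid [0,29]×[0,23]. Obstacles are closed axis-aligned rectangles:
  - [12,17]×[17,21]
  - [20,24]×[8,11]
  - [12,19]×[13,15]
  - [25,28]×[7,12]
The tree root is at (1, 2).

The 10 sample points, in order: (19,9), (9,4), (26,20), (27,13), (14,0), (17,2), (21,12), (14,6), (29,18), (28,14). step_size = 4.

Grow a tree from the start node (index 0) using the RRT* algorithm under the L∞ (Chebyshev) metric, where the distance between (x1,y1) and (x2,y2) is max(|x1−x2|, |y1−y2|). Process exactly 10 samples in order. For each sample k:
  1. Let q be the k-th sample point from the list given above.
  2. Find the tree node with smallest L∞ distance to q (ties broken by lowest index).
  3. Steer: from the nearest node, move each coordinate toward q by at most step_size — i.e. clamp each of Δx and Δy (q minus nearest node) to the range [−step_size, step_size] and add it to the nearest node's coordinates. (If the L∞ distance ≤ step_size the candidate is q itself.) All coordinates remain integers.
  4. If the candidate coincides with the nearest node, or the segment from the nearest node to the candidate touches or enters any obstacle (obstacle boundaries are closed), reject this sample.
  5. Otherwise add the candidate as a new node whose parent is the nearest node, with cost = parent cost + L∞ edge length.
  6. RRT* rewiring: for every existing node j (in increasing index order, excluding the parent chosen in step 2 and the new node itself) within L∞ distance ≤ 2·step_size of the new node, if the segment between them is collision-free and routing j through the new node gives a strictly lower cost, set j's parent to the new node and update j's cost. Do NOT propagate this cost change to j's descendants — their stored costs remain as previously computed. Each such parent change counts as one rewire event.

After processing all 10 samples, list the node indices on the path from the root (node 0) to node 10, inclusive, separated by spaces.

Path: 0 1 2 3 4 7 9 10

1. q=(19,9) nearest=0 d=18 new=(5,6) → add node 1 parent=0 cost=4
2. q=(9,4) nearest=1 d=4 new=(9,4) → add node 2 parent=1 cost=8
3. q=(26,20) nearest=2 d=17 new=(13,8) → add node 3 parent=2 cost=12
4. q=(27,13) nearest=3 d=14 new=(17,12) → add node 4 parent=3 cost=16
5. q=(14,0) nearest=2 d=5 new=(13,0) → add node 5 parent=2 cost=12
6. q=(17,2) nearest=5 d=4 new=(17,2) → add node 6 parent=5 cost=16
7. q=(21,12) nearest=4 d=4 new=(21,12) → add node 7 parent=4 cost=20
8. q=(14,6) nearest=3 d=2 new=(14,6) → add node 8 parent=3 cost=14
9. q=(29,18) nearest=7 d=8 new=(25,16) → add node 9 parent=7 cost=24
10. q=(28,14) nearest=9 d=3 new=(28,14) → add node 10 parent=9 cost=27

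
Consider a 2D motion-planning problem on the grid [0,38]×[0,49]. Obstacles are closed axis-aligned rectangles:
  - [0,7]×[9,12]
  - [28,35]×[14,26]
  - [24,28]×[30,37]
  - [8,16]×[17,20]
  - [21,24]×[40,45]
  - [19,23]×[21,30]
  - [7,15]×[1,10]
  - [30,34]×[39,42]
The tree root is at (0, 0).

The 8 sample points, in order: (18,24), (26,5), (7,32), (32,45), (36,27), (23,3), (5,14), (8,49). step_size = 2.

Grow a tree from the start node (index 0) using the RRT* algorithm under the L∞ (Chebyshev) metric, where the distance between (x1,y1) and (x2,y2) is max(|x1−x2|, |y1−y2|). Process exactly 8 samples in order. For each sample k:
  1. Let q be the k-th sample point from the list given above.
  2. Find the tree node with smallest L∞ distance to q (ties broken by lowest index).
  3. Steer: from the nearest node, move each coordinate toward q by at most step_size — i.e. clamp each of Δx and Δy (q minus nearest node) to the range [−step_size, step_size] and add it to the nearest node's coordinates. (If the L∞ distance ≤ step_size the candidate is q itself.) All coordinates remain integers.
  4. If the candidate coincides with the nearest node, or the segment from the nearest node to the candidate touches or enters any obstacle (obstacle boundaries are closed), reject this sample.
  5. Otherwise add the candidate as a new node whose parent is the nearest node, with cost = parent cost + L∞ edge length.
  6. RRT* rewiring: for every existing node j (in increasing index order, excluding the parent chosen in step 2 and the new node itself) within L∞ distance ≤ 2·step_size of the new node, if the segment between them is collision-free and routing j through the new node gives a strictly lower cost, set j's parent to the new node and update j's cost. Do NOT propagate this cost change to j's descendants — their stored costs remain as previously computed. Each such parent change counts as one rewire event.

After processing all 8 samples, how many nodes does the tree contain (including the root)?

1. q=(18,24) nearest=0 d=24 new=(2,2) → add node 1 parent=0 cost=2
2. q=(26,5) nearest=1 d=24 new=(4,4) → add node 2 parent=1 cost=4
3. q=(7,32) nearest=2 d=28 new=(6,6) → add node 3 parent=2 cost=6
4. q=(32,45) nearest=3 d=39 new=(8,8) → blocked by [7,15]×[1,10], reject
5. q=(36,27) nearest=3 d=30 new=(8,8) → blocked by [7,15]×[1,10], reject
6. q=(23,3) nearest=3 d=17 new=(8,4) → blocked by [7,15]×[1,10], reject
7. q=(5,14) nearest=3 d=8 new=(5,8) → add node 4 parent=3 cost=8
8. q=(8,49) nearest=4 d=41 new=(7,10) → blocked by [0,7]×[9,12], reject

Node count: 5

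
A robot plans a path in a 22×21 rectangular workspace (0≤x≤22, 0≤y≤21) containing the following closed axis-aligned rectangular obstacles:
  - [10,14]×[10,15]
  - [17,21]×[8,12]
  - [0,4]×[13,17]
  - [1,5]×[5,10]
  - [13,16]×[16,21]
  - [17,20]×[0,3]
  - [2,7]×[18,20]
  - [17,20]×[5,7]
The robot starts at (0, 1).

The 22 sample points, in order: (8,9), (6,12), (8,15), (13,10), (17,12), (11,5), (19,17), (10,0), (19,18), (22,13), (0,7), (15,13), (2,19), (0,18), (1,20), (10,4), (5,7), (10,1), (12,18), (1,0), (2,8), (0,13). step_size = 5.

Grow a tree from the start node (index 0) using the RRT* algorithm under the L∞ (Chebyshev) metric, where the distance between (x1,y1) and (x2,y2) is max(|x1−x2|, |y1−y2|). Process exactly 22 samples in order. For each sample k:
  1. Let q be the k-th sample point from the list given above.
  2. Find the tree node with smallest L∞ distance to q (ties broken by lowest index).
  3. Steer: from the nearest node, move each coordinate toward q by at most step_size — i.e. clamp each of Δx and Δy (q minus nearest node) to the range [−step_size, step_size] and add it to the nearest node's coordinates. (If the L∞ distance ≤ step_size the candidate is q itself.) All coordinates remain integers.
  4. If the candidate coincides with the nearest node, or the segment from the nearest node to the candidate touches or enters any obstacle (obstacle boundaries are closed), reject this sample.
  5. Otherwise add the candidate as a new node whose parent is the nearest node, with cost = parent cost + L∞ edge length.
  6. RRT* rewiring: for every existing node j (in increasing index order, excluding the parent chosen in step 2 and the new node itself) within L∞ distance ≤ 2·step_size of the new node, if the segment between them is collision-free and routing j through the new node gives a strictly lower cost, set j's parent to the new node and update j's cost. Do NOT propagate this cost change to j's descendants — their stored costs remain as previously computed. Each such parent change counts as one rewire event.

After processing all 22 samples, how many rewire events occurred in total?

Rewire events: 2

1. q=(8,9) nearest=0 d=8 new=(5,6) → blocked by [1,5]×[5,10], reject
2. q=(6,12) nearest=0 d=11 new=(5,6) → blocked by [1,5]×[5,10], reject
3. q=(8,15) nearest=0 d=14 new=(5,6) → blocked by [1,5]×[5,10], reject
4. q=(13,10) nearest=0 d=13 new=(5,6) → blocked by [1,5]×[5,10], reject
5. q=(17,12) nearest=0 d=17 new=(5,6) → blocked by [1,5]×[5,10], reject
6. q=(11,5) nearest=0 d=11 new=(5,5) → blocked by [1,5]×[5,10], reject
7. q=(19,17) nearest=0 d=19 new=(5,6) → blocked by [1,5]×[5,10], reject
8. q=(10,0) nearest=0 d=10 new=(5,0) → add node 1 parent=0 cost=5
9. q=(19,18) nearest=1 d=18 new=(10,5) → add node 2 parent=1 cost=10
10. q=(22,13) nearest=2 d=12 new=(15,10) → add node 3 parent=2 cost=15
11. q=(0,7) nearest=0 d=6 new=(0,6) → add node 4 parent=0 cost=5
12. q=(15,13) nearest=3 d=3 new=(15,13) → add node 5 parent=3 cost=18
13. q=(2,19) nearest=3 d=13 new=(10,15) → blocked by [10,14]×[10,15], reject
14. q=(0,18) nearest=4 d=12 new=(0,11) → add node 6 parent=4 cost=10
15. q=(1,20) nearest=6 d=9 new=(1,16) → blocked by [0,4]×[13,17], reject
16. q=(10,4) nearest=2 d=1 new=(10,4) → add node 7 parent=2 cost=11
17. q=(5,7) nearest=2 d=5 new=(5,7) → blocked by [1,5]×[5,10], reject
18. q=(10,1) nearest=7 d=3 new=(10,1) → add node 8 parent=7 cost=14
19. q=(12,18) nearest=5 d=5 new=(12,18) → blocked by [10,14]×[10,15], reject
20. q=(1,0) nearest=0 d=1 new=(1,0) → add node 9 parent=0 cost=1; rewire 7→9 (10<11); rewire 8→9 (10<14)
21. q=(2,8) nearest=4 d=2 new=(2,8) → blocked by [1,5]×[5,10], reject
22. q=(0,13) nearest=6 d=2 new=(0,13) → blocked by [0,4]×[13,17], reject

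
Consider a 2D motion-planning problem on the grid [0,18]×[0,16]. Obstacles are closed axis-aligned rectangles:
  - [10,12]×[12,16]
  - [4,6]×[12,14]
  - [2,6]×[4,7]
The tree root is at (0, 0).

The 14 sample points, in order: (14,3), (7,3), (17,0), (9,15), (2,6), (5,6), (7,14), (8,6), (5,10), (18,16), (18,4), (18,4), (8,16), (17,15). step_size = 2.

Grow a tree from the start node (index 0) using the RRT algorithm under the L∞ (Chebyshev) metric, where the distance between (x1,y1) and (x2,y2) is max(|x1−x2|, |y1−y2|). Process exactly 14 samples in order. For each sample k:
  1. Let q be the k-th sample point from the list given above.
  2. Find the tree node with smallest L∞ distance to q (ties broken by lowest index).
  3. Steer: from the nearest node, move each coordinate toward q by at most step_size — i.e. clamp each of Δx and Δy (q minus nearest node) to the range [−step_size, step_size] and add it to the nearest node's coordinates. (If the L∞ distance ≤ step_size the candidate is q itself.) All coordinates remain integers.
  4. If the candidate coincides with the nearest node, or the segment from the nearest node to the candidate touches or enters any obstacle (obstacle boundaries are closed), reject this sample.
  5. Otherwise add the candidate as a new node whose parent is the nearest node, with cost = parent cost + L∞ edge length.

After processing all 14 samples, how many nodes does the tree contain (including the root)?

1. q=(14,3) nearest=0 d=14 new=(2,2) → add node 1 parent=0 cost=2
2. q=(7,3) nearest=1 d=5 new=(4,3) → add node 2 parent=1 cost=4
3. q=(17,0) nearest=2 d=13 new=(6,1) → add node 3 parent=2 cost=6
4. q=(9,15) nearest=2 d=12 new=(6,5) → blocked by [2,6]×[4,7], reject
5. q=(2,6) nearest=2 d=3 new=(2,5) → blocked by [2,6]×[4,7], reject
6. q=(5,6) nearest=2 d=3 new=(5,5) → blocked by [2,6]×[4,7], reject
7. q=(7,14) nearest=2 d=11 new=(6,5) → blocked by [2,6]×[4,7], reject
8. q=(8,6) nearest=2 d=4 new=(6,5) → blocked by [2,6]×[4,7], reject
9. q=(5,10) nearest=2 d=7 new=(5,5) → blocked by [2,6]×[4,7], reject
10. q=(18,16) nearest=2 d=14 new=(6,5) → blocked by [2,6]×[4,7], reject
11. q=(18,4) nearest=3 d=12 new=(8,3) → add node 4 parent=3 cost=8
12. q=(18,4) nearest=4 d=10 new=(10,4) → add node 5 parent=4 cost=10
13. q=(8,16) nearest=5 d=12 new=(8,6) → add node 6 parent=5 cost=12
14. q=(17,15) nearest=6 d=9 new=(10,8) → add node 7 parent=6 cost=14

Node count: 8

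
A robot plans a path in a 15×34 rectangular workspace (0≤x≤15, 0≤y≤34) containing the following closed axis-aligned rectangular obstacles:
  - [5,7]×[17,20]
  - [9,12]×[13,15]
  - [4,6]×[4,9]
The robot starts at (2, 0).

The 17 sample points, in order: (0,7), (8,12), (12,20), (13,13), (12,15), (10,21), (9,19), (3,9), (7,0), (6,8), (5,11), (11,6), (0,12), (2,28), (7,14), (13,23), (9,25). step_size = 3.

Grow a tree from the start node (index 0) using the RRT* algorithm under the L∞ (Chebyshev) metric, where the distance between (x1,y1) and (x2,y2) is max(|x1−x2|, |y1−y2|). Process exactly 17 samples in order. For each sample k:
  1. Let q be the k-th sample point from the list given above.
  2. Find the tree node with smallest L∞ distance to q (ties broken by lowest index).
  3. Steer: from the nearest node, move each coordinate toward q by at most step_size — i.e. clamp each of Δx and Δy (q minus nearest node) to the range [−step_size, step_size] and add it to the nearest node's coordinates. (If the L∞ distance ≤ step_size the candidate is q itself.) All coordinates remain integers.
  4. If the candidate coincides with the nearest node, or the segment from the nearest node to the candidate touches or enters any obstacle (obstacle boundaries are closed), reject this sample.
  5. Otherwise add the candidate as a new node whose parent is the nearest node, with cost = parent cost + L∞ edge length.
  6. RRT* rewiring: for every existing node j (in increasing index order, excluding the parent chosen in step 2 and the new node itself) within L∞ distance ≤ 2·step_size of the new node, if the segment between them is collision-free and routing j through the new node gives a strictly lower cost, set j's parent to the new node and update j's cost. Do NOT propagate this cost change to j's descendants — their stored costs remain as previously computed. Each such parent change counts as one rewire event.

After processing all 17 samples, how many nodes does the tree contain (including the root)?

1. q=(0,7) nearest=0 d=7 new=(0,3) → add node 1 parent=0 cost=3
2. q=(8,12) nearest=1 d=9 new=(3,6) → add node 2 parent=1 cost=6
3. q=(12,20) nearest=2 d=14 new=(6,9) → blocked by [4,6]×[4,9], reject
4. q=(13,13) nearest=2 d=10 new=(6,9) → blocked by [4,6]×[4,9], reject
5. q=(12,15) nearest=2 d=9 new=(6,9) → blocked by [4,6]×[4,9], reject
6. q=(10,21) nearest=2 d=15 new=(6,9) → blocked by [4,6]×[4,9], reject
7. q=(9,19) nearest=2 d=13 new=(6,9) → blocked by [4,6]×[4,9], reject
8. q=(3,9) nearest=2 d=3 new=(3,9) → add node 3 parent=2 cost=9
9. q=(7,0) nearest=0 d=5 new=(5,0) → add node 4 parent=0 cost=3
10. q=(6,8) nearest=2 d=3 new=(6,8) → blocked by [4,6]×[4,9], reject
11. q=(5,11) nearest=3 d=2 new=(5,11) → add node 5 parent=3 cost=11
12. q=(11,6) nearest=4 d=6 new=(8,3) → add node 6 parent=4 cost=6
13. q=(0,12) nearest=3 d=3 new=(0,12) → add node 7 parent=3 cost=12
14. q=(2,28) nearest=7 d=16 new=(2,15) → add node 8 parent=7 cost=15
15. q=(7,14) nearest=5 d=3 new=(7,14) → add node 9 parent=5 cost=14
16. q=(13,23) nearest=9 d=9 new=(10,17) → add node 10 parent=9 cost=17
17. q=(9,25) nearest=10 d=8 new=(9,20) → add node 11 parent=10 cost=20

Node count: 12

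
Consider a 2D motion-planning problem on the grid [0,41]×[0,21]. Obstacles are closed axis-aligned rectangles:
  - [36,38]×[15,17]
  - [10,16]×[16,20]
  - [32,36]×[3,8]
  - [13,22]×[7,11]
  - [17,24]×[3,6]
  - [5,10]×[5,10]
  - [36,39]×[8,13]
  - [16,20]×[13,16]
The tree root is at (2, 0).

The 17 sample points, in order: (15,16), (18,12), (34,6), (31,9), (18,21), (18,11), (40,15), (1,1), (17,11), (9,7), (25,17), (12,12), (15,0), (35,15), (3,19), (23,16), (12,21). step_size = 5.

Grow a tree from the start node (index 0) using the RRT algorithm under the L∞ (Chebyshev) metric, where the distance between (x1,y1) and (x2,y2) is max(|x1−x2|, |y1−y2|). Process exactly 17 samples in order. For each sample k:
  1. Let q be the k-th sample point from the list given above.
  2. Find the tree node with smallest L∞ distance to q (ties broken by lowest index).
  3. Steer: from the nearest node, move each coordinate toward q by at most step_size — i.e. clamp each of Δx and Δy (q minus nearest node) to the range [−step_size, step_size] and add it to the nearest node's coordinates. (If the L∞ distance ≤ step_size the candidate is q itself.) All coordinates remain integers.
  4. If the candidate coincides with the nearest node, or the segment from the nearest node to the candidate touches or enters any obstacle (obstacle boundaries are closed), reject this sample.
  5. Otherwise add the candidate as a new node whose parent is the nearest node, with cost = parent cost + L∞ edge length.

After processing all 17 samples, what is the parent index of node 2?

1. q=(15,16) nearest=0 d=16 new=(7,5) → blocked by [5,10]×[5,10], reject
2. q=(18,12) nearest=0 d=16 new=(7,5) → blocked by [5,10]×[5,10], reject
3. q=(34,6) nearest=0 d=32 new=(7,5) → blocked by [5,10]×[5,10], reject
4. q=(31,9) nearest=0 d=29 new=(7,5) → blocked by [5,10]×[5,10], reject
5. q=(18,21) nearest=0 d=21 new=(7,5) → blocked by [5,10]×[5,10], reject
6. q=(18,11) nearest=0 d=16 new=(7,5) → blocked by [5,10]×[5,10], reject
7. q=(40,15) nearest=0 d=38 new=(7,5) → blocked by [5,10]×[5,10], reject
8. q=(1,1) nearest=0 d=1 new=(1,1) → add node 1 parent=0 cost=1
9. q=(17,11) nearest=0 d=15 new=(7,5) → blocked by [5,10]×[5,10], reject
10. q=(9,7) nearest=0 d=7 new=(7,5) → blocked by [5,10]×[5,10], reject
11. q=(25,17) nearest=0 d=23 new=(7,5) → blocked by [5,10]×[5,10], reject
12. q=(12,12) nearest=1 d=11 new=(6,6) → blocked by [5,10]×[5,10], reject
13. q=(15,0) nearest=0 d=13 new=(7,0) → add node 2 parent=0 cost=5
14. q=(35,15) nearest=2 d=28 new=(12,5) → add node 3 parent=2 cost=10
15. q=(3,19) nearest=3 d=14 new=(7,10) → blocked by [5,10]×[5,10], reject
16. q=(23,16) nearest=3 d=11 new=(17,10) → blocked by [13,22]×[7,11], reject
17. q=(12,21) nearest=3 d=16 new=(12,10) → add node 4 parent=3 cost=15

Parent of node 2: 0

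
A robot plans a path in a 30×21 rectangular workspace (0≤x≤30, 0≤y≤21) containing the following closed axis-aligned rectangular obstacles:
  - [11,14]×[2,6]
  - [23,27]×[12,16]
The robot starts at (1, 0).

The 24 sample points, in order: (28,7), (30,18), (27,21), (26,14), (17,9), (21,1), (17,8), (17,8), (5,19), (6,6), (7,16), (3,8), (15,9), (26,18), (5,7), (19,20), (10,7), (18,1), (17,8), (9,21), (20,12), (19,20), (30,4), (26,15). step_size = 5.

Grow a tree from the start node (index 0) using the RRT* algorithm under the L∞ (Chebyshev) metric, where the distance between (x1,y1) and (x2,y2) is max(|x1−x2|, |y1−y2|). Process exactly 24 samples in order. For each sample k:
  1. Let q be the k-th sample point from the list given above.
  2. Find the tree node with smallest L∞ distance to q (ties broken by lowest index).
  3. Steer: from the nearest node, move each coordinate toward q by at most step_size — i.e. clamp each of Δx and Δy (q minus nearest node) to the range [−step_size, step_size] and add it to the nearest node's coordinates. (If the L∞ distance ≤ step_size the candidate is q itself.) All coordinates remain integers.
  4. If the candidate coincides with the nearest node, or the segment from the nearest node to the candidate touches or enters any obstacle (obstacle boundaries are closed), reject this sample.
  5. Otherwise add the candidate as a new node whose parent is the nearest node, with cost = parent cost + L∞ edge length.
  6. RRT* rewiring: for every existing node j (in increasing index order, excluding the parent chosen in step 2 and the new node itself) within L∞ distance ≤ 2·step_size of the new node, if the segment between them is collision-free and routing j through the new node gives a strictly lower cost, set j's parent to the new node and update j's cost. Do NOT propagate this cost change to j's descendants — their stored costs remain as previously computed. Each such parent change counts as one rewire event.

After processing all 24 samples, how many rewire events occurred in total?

Rewire events: 3

1. q=(28,7) nearest=0 d=27 new=(6,5) → add node 1 parent=0 cost=5
2. q=(30,18) nearest=1 d=24 new=(11,10) → add node 2 parent=1 cost=10
3. q=(27,21) nearest=2 d=16 new=(16,15) → add node 3 parent=2 cost=15
4. q=(26,14) nearest=3 d=10 new=(21,14) → add node 4 parent=3 cost=20
5. q=(17,9) nearest=4 d=5 new=(17,9) → add node 5 parent=4 cost=25
6. q=(21,1) nearest=5 d=8 new=(21,4) → add node 6 parent=5 cost=30
7. q=(17,8) nearest=5 d=1 new=(17,8) → add node 7 parent=5 cost=26
8. q=(17,8) nearest=7 d=0 → coincident, reject
9. q=(5,19) nearest=2 d=9 new=(6,15) → add node 8 parent=2 cost=15
10. q=(6,6) nearest=1 d=1 new=(6,6) → add node 9 parent=1 cost=6
11. q=(7,16) nearest=8 d=1 new=(7,16) → add node 10 parent=8 cost=16
12. q=(3,8) nearest=1 d=3 new=(3,8) → add node 11 parent=1 cost=8
13. q=(15,9) nearest=5 d=2 new=(15,9) → add node 12 parent=5 cost=27
14. q=(26,18) nearest=4 d=5 new=(26,18) → blocked by [23,27]×[12,16], reject
15. q=(5,7) nearest=9 d=1 new=(5,7) → add node 13 parent=9 cost=7; rewire 12→13 (17<27)
16. q=(19,20) nearest=3 d=5 new=(19,20) → add node 14 parent=3 cost=20
17. q=(10,7) nearest=2 d=3 new=(10,7) → add node 15 parent=2 cost=13; rewire 5→15 (20<25); rewire 7→15 (20<26)
18. q=(18,1) nearest=6 d=3 new=(18,1) → add node 16 parent=6 cost=33
19. q=(17,8) nearest=7 d=0 → coincident, reject
20. q=(9,21) nearest=10 d=5 new=(9,21) → add node 17 parent=10 cost=21
21. q=(20,12) nearest=4 d=2 new=(20,12) → add node 18 parent=4 cost=22
22. q=(19,20) nearest=14 d=0 → coincident, reject
23. q=(30,4) nearest=6 d=9 new=(26,4) → add node 19 parent=6 cost=35
24. q=(26,15) nearest=4 d=5 new=(26,15) → blocked by [23,27]×[12,16], reject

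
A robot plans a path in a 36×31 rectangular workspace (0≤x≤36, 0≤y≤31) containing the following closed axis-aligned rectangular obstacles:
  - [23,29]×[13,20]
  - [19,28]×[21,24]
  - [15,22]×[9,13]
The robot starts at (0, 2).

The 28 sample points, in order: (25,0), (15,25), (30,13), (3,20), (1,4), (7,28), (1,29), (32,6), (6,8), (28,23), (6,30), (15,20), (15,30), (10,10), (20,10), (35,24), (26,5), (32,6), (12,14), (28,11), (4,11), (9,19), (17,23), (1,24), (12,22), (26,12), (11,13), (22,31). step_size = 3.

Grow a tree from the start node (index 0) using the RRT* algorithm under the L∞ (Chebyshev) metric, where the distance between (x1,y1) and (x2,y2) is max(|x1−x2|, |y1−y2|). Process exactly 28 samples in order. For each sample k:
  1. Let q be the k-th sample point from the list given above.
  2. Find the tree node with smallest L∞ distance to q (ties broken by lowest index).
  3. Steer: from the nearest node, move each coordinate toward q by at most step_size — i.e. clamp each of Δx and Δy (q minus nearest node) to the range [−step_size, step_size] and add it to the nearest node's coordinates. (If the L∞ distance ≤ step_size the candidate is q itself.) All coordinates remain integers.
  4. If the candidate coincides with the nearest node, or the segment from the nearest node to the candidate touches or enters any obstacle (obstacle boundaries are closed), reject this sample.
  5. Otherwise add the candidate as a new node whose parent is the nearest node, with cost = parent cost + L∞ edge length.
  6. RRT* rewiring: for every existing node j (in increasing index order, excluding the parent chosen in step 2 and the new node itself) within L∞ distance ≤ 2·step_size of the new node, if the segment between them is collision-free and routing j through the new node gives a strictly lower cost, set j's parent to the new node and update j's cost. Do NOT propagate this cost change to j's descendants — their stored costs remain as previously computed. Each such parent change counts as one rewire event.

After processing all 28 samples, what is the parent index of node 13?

Parent of node 13: 11

1. q=(25,0) nearest=0 d=25 new=(3,0) → add node 1 parent=0 cost=3
2. q=(15,25) nearest=0 d=23 new=(3,5) → add node 2 parent=0 cost=3
3. q=(30,13) nearest=1 d=27 new=(6,3) → add node 3 parent=1 cost=6
4. q=(3,20) nearest=2 d=15 new=(3,8) → add node 4 parent=2 cost=6
5. q=(1,4) nearest=0 d=2 new=(1,4) → add node 5 parent=0 cost=2
6. q=(7,28) nearest=4 d=20 new=(6,11) → add node 6 parent=4 cost=9
7. q=(1,29) nearest=6 d=18 new=(3,14) → add node 7 parent=6 cost=12
8. q=(32,6) nearest=3 d=26 new=(9,6) → add node 8 parent=3 cost=9
9. q=(6,8) nearest=2 d=3 new=(6,8) → add node 9 parent=2 cost=6
10. q=(28,23) nearest=8 d=19 new=(12,9) → add node 10 parent=8 cost=12
11. q=(6,30) nearest=7 d=16 new=(6,17) → add node 11 parent=7 cost=15
12. q=(15,20) nearest=6 d=9 new=(9,14) → add node 12 parent=6 cost=12
13. q=(15,30) nearest=11 d=13 new=(9,20) → add node 13 parent=11 cost=18
14. q=(10,10) nearest=10 d=2 new=(10,10) → add node 14 parent=10 cost=14
15. q=(20,10) nearest=10 d=8 new=(15,10) → blocked by [15,22]×[9,13], reject
16. q=(35,24) nearest=10 d=23 new=(15,12) → blocked by [15,22]×[9,13], reject
17. q=(26,5) nearest=10 d=14 new=(15,6) → add node 15 parent=10 cost=15
18. q=(32,6) nearest=15 d=17 new=(18,6) → add node 16 parent=15 cost=18
19. q=(12,14) nearest=12 d=3 new=(12,14) → add node 17 parent=12 cost=15
20. q=(28,11) nearest=16 d=10 new=(21,9) → blocked by [15,22]×[9,13], reject
21. q=(4,11) nearest=6 d=2 new=(4,11) → add node 18 parent=6 cost=11
22. q=(9,19) nearest=13 d=1 new=(9,19) → add node 19 parent=13 cost=19
23. q=(17,23) nearest=13 d=8 new=(12,23) → add node 20 parent=13 cost=21
24. q=(1,24) nearest=11 d=7 new=(3,20) → add node 21 parent=11 cost=18
25. q=(12,22) nearest=20 d=1 new=(12,22) → add node 22 parent=20 cost=22
26. q=(26,12) nearest=16 d=8 new=(21,9) → blocked by [15,22]×[9,13], reject
27. q=(11,13) nearest=17 d=1 new=(11,13) → add node 23 parent=17 cost=16
28. q=(22,31) nearest=20 d=10 new=(15,26) → add node 24 parent=20 cost=24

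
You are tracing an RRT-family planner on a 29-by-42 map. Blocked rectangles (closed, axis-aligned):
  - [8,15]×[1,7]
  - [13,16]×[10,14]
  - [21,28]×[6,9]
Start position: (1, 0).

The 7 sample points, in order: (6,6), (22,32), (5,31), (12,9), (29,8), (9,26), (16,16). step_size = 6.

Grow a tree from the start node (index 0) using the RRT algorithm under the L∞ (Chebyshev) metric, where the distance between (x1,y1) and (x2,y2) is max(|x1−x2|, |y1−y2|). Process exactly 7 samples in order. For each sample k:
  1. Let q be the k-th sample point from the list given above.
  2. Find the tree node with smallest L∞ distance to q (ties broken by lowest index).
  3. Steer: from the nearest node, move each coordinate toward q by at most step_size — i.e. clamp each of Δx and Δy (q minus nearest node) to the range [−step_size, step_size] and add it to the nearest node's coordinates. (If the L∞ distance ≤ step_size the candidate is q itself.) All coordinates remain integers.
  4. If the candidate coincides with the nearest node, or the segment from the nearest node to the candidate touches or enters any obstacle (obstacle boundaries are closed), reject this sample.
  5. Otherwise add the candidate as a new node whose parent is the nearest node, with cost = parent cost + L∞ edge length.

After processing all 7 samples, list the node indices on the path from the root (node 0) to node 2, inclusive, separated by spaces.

Path: 0 1 2

1. q=(6,6) nearest=0 d=6 new=(6,6) → add node 1 parent=0 cost=6
2. q=(22,32) nearest=1 d=26 new=(12,12) → add node 2 parent=1 cost=12
3. q=(5,31) nearest=2 d=19 new=(6,18) → add node 3 parent=2 cost=18
4. q=(12,9) nearest=2 d=3 new=(12,9) → add node 4 parent=2 cost=15
5. q=(29,8) nearest=2 d=17 new=(18,8) → blocked by [13,16]×[10,14], reject
6. q=(9,26) nearest=3 d=8 new=(9,24) → add node 5 parent=3 cost=24
7. q=(16,16) nearest=2 d=4 new=(16,16) → blocked by [13,16]×[10,14], reject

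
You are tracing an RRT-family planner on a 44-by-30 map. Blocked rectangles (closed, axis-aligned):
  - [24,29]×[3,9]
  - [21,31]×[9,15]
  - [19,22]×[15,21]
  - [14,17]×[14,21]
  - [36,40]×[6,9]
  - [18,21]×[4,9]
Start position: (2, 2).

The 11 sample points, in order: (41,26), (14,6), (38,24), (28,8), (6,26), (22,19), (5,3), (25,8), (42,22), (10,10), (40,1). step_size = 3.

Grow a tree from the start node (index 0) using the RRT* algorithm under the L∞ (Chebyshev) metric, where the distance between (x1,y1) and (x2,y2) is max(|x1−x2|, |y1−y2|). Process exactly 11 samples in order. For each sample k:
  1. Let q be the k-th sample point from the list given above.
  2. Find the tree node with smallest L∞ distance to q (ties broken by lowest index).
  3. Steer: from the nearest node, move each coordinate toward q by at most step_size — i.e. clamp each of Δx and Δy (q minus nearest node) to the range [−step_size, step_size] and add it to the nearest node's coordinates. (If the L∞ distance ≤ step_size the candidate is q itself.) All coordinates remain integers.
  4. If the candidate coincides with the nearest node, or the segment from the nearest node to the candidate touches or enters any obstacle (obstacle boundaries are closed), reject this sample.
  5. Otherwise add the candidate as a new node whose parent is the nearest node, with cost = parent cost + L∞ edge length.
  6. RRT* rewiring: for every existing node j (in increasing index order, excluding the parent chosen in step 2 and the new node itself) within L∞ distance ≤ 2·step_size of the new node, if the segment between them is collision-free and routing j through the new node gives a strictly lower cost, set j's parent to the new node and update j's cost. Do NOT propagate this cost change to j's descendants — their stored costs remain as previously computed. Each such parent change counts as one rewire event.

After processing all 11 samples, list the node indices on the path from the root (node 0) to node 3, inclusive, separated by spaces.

Path: 0 1 2 3

1. q=(41,26) nearest=0 d=39 new=(5,5) → add node 1 parent=0 cost=3
2. q=(14,6) nearest=1 d=9 new=(8,6) → add node 2 parent=1 cost=6
3. q=(38,24) nearest=2 d=30 new=(11,9) → add node 3 parent=2 cost=9
4. q=(28,8) nearest=3 d=17 new=(14,8) → add node 4 parent=3 cost=12
5. q=(6,26) nearest=3 d=17 new=(8,12) → add node 5 parent=3 cost=12
6. q=(22,19) nearest=3 d=11 new=(14,12) → add node 6 parent=3 cost=12
7. q=(5,3) nearest=1 d=2 new=(5,3) → add node 7 parent=1 cost=5
8. q=(25,8) nearest=4 d=11 new=(17,8) → add node 8 parent=4 cost=15
9. q=(42,22) nearest=8 d=25 new=(20,11) → blocked by [18,21]×[4,9], reject
10. q=(10,10) nearest=3 d=1 new=(10,10) → add node 9 parent=3 cost=10
11. q=(40,1) nearest=8 d=23 new=(20,5) → blocked by [18,21]×[4,9], reject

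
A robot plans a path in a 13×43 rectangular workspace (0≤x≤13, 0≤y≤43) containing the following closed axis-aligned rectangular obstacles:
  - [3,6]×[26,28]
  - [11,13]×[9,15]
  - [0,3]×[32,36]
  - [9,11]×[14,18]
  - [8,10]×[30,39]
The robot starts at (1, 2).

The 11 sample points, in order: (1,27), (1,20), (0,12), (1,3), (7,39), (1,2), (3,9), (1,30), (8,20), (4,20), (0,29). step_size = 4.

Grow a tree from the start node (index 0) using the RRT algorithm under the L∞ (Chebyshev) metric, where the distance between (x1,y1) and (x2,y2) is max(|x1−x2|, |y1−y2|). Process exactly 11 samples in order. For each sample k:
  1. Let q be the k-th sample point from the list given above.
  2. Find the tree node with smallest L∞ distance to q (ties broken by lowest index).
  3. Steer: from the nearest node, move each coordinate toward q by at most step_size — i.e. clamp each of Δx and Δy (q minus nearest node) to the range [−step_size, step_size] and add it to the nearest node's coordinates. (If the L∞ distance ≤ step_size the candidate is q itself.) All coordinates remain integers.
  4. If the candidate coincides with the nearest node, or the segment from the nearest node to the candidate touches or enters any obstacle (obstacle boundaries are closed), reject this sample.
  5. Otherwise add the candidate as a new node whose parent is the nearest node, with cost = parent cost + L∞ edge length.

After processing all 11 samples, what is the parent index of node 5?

1. q=(1,27) nearest=0 d=25 new=(1,6) → add node 1 parent=0 cost=4
2. q=(1,20) nearest=1 d=14 new=(1,10) → add node 2 parent=1 cost=8
3. q=(0,12) nearest=2 d=2 new=(0,12) → add node 3 parent=2 cost=10
4. q=(1,3) nearest=0 d=1 new=(1,3) → add node 4 parent=0 cost=1
5. q=(7,39) nearest=3 d=27 new=(4,16) → add node 5 parent=3 cost=14
6. q=(1,2) nearest=0 d=0 → coincident, reject
7. q=(3,9) nearest=2 d=2 new=(3,9) → add node 6 parent=2 cost=10
8. q=(1,30) nearest=5 d=14 new=(1,20) → add node 7 parent=5 cost=18
9. q=(8,20) nearest=5 d=4 new=(8,20) → add node 8 parent=5 cost=18
10. q=(4,20) nearest=7 d=3 new=(4,20) → add node 9 parent=7 cost=21
11. q=(0,29) nearest=7 d=9 new=(0,24) → add node 10 parent=7 cost=22

Parent of node 5: 3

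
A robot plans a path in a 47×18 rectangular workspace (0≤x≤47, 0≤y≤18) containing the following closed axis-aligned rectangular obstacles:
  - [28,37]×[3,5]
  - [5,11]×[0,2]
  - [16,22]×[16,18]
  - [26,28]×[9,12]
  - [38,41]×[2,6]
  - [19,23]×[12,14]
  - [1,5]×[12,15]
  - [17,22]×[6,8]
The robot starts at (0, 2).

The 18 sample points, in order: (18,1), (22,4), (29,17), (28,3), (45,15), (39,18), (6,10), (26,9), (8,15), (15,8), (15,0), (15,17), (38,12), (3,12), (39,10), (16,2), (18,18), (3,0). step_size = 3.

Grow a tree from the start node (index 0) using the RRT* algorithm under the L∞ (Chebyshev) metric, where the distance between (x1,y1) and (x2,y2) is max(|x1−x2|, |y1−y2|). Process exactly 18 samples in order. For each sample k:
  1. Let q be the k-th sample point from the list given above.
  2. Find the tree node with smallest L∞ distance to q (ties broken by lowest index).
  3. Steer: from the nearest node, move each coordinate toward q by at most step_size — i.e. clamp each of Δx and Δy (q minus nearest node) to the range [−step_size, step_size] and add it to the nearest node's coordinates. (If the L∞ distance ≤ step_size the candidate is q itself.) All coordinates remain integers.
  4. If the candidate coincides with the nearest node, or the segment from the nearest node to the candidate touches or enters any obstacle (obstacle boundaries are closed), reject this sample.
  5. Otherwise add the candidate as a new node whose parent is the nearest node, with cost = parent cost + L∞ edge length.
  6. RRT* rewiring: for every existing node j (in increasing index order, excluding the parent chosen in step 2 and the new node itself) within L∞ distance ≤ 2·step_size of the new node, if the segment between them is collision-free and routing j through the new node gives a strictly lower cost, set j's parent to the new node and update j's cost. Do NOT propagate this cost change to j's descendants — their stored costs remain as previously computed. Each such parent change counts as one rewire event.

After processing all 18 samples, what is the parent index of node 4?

1. q=(18,1) nearest=0 d=18 new=(3,1) → add node 1 parent=0 cost=3
2. q=(22,4) nearest=1 d=19 new=(6,4) → add node 2 parent=1 cost=6
3. q=(29,17) nearest=2 d=23 new=(9,7) → add node 3 parent=2 cost=9
4. q=(28,3) nearest=3 d=19 new=(12,4) → add node 4 parent=3 cost=12
5. q=(45,15) nearest=4 d=33 new=(15,7) → add node 5 parent=4 cost=15
6. q=(39,18) nearest=5 d=24 new=(18,10) → add node 6 parent=5 cost=18
7. q=(6,10) nearest=3 d=3 new=(6,10) → add node 7 parent=3 cost=12
8. q=(26,9) nearest=6 d=8 new=(21,9) → add node 8 parent=6 cost=21
9. q=(8,15) nearest=7 d=5 new=(8,13) → add node 9 parent=7 cost=15
10. q=(15,8) nearest=5 d=1 new=(15,8) → add node 10 parent=5 cost=16
11. q=(15,0) nearest=4 d=4 new=(15,1) → add node 11 parent=4 cost=15
12. q=(15,17) nearest=6 d=7 new=(15,13) → add node 12 parent=6 cost=21
13. q=(38,12) nearest=8 d=17 new=(24,12) → add node 13 parent=8 cost=24
14. q=(3,12) nearest=7 d=3 new=(3,12) → blocked by [1,5]×[12,15], reject
15. q=(39,10) nearest=13 d=15 new=(27,10) → blocked by [26,28]×[9,12], reject
16. q=(16,2) nearest=11 d=1 new=(16,2) → add node 14 parent=11 cost=16
17. q=(18,18) nearest=12 d=5 new=(18,16) → blocked by [16,22]×[16,18], reject
18. q=(3,0) nearest=1 d=1 new=(3,0) → add node 15 parent=1 cost=4

Parent of node 4: 3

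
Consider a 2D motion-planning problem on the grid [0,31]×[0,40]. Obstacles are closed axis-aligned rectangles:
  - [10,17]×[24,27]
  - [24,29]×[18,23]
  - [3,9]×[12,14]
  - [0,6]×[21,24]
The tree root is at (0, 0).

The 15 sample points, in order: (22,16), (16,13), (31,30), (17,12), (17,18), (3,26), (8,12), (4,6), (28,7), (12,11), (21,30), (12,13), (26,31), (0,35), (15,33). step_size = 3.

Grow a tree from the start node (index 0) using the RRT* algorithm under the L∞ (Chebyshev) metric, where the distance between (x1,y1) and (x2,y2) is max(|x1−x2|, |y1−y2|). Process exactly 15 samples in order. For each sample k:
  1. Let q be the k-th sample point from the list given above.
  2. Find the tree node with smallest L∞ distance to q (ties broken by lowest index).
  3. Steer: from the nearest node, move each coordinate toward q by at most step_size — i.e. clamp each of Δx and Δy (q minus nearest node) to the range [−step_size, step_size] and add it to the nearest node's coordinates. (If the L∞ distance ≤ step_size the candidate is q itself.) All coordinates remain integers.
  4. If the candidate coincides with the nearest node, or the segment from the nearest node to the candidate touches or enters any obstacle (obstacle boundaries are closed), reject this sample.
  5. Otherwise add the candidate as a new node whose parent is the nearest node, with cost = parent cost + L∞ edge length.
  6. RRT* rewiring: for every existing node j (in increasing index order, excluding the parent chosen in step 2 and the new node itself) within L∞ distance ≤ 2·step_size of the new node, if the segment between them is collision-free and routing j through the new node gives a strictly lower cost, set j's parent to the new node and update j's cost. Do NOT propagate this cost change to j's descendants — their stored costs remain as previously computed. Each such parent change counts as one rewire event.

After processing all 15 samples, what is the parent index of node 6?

Parent of node 6: 5

1. q=(22,16) nearest=0 d=22 new=(3,3) → add node 1 parent=0 cost=3
2. q=(16,13) nearest=1 d=13 new=(6,6) → add node 2 parent=1 cost=6
3. q=(31,30) nearest=2 d=25 new=(9,9) → add node 3 parent=2 cost=9
4. q=(17,12) nearest=3 d=8 new=(12,12) → add node 4 parent=3 cost=12
5. q=(17,18) nearest=4 d=6 new=(15,15) → add node 5 parent=4 cost=15
6. q=(3,26) nearest=5 d=12 new=(12,18) → add node 6 parent=5 cost=18
7. q=(8,12) nearest=3 d=3 new=(8,12) → blocked by [3,9]×[12,14], reject
8. q=(4,6) nearest=2 d=2 new=(4,6) → add node 7 parent=2 cost=8
9. q=(28,7) nearest=5 d=13 new=(18,12) → add node 8 parent=5 cost=18
10. q=(12,11) nearest=4 d=1 new=(12,11) → add node 9 parent=4 cost=13
11. q=(21,30) nearest=6 d=12 new=(15,21) → add node 10 parent=6 cost=21
12. q=(12,13) nearest=4 d=1 new=(12,13) → add node 11 parent=4 cost=13
13. q=(26,31) nearest=10 d=11 new=(18,24) → add node 12 parent=10 cost=24
14. q=(0,35) nearest=10 d=15 new=(12,24) → blocked by [10,17]×[24,27], reject
15. q=(15,33) nearest=12 d=9 new=(15,27) → blocked by [10,17]×[24,27], reject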